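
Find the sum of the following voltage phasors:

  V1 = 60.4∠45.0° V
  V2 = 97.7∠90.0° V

Step 1 — Convert each phasor to rectangular form:
  V1 = 60.4·(cos(45.0°) + j·sin(45.0°)) = 42.71 + j42.71 V
  V2 = 97.7·(cos(90.0°) + j·sin(90.0°)) = 0 + j97.7 V
Step 2 — Sum components: V_total = 42.71 + j140.4 V.
Step 3 — Convert to polar: |V_total| = 146.8 V, ∠V_total = 73.1°.

V_total = 146.8∠73.1° V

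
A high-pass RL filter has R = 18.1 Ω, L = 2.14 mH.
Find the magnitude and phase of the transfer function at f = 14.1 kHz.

Step 1 — Angular frequency: ω = 2π·1.41e+04 = 8.859e+04 rad/s.
Step 2 — Transfer function: H(jω) = jωL/(R + jωL).
Step 3 — Numerator jωL = j·189.6; denominator R + jωL = 18.1 + j189.6.
Step 4 — H = 0.991 + j0.09461.
Step 5 — Magnitude: |H| = 0.9955 (-0.0 dB); phase: φ = 5.5°.

|H| = 0.9955 (-0.0 dB), φ = 5.5°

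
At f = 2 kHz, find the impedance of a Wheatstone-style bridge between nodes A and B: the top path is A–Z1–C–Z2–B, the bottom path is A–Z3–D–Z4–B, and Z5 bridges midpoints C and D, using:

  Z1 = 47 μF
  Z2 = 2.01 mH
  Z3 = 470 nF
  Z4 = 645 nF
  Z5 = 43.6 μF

Step 1 — Angular frequency: ω = 2π·f = 2π·2000 = 1.257e+04 rad/s.
Step 2 — Component impedances:
  Z1: Z = 1/(jωC) = -j/(ω·C) = 0 - j1.693 Ω
  Z2: Z = jωL = j·1.257e+04·0.00201 = 0 + j25.26 Ω
  Z3: Z = 1/(jωC) = -j/(ω·C) = 0 - j169.3 Ω
  Z4: Z = 1/(jωC) = -j/(ω·C) = 0 - j123.4 Ω
  Z5: Z = 1/(jωC) = -j/(ω·C) = 0 - j1.825 Ω
Step 3 — Bridge requires nodal analysis (the Z5 bridge couples midpoints C and D, so the two paths cannot be reduced to a simple series/parallel combination). Setting node B to ground and injecting 1 A at node A, the 3-node admittance system at A, C, D solves to V_A = Z_AB = 0 + j29.96 Ω = 29.96∠90.0° Ω.

Z = 0 + j29.96 Ω = 29.96∠90.0° Ω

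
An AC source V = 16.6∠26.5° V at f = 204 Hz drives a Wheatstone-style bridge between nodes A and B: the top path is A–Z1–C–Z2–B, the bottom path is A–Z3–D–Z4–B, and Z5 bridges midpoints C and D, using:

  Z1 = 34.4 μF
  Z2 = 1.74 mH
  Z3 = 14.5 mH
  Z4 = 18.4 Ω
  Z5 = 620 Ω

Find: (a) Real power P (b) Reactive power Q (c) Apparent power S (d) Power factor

Step 1 — Angular frequency: ω = 2π·f = 2π·204 = 1282 rad/s.
Step 2 — Component impedances:
  Z1: Z = 1/(jωC) = -j/(ω·C) = 0 - j22.68 Ω
  Z2: Z = jωL = j·1282·0.00174 = 0 + j2.23 Ω
  Z3: Z = jωL = j·1282·0.0145 = 0 + j18.59 Ω
  Z4: Z = R = 18.4 Ω
  Z5: Z = R = 620 Ω
Step 3 — Bridge requires nodal analysis (the Z5 bridge couples midpoints C and D, so the two paths cannot be reduced to a simple series/parallel combination). Setting node B to ground and injecting 1 A at node A, the 3-node admittance system at A, C, D solves to V_A = Z_AB = 23.26 - j17.84 Ω = 29.31∠-37.5° Ω.
Step 4 — Source phasor: V = 16.6∠26.5° V = 14.86 + j7.407 V.
Step 5 — Current: I = V / Z = 0.2483 + j0.509 A = 0.5663∠64.0° A.
Step 6 — Complex power: S = V·I* = 7.458 - j5.722 VA.
Step 7 — Real power: P = Re(S) = 7.458 W.
Step 8 — Reactive power: Q = Im(S) = -5.722 VAR.
Step 9 — Apparent power: |S| = 9.401 VA.
Step 10 — Power factor: PF = P/|S| = 0.7934 (leading).

(a) P = 7.458 W  (b) Q = -5.722 VAR  (c) S = 9.401 VA  (d) PF = 0.7934 (leading)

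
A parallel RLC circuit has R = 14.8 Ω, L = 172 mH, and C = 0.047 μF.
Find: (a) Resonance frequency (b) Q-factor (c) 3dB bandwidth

Step 1 — Resonance: ω₀ = 1/√(LC) = 1/√(0.172·4.7e-08) = 1.112e+04 rad/s.
Step 2 — f₀ = ω₀/(2π) = 1770 Hz.
Step 3 — Parallel Q: Q = R/(ω₀L) = 14.8/(1.112e+04·0.172) = 0.007737.
Step 4 — Bandwidth: Δω = ω₀/Q = 1.438e+06 rad/s; BW = Δω/(2π) = 2.288e+05 Hz.

(a) f₀ = 1770 Hz  (b) Q = 0.007737  (c) BW = 2.288e+05 Hz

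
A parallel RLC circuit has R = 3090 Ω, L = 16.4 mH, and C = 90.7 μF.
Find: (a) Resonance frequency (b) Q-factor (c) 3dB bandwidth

Step 1 — Resonance: ω₀ = 1/√(LC) = 1/√(0.0164·9.07e-05) = 819.9 rad/s.
Step 2 — f₀ = ω₀/(2π) = 130.5 Hz.
Step 3 — Parallel Q: Q = R/(ω₀L) = 3090/(819.9·0.0164) = 229.8.
Step 4 — Bandwidth: Δω = ω₀/Q = 3.568 rad/s; BW = Δω/(2π) = 0.5679 Hz.

(a) f₀ = 130.5 Hz  (b) Q = 229.8  (c) BW = 0.5679 Hz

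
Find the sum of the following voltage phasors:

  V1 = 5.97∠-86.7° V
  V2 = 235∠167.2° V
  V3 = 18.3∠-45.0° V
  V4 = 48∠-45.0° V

Step 1 — Convert each phasor to rectangular form:
  V1 = 5.97·(cos(-86.7°) + j·sin(-86.7°)) = 0.3437 - j5.96 V
  V2 = 235·(cos(167.2°) + j·sin(167.2°)) = -229.2 + j52.06 V
  V3 = 18.3·(cos(-45.0°) + j·sin(-45.0°)) = 12.94 - j12.94 V
  V4 = 48·(cos(-45.0°) + j·sin(-45.0°)) = 33.94 - j33.94 V
Step 2 — Sum components: V_total = -181.9 - j0.7774 V.
Step 3 — Convert to polar: |V_total| = 181.9 V, ∠V_total = -179.8°.

V_total = 181.9∠-179.8° V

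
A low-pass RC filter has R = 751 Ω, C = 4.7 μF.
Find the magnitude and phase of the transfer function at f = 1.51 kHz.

Step 1 — Angular frequency: ω = 2π·1510 = 9488 rad/s.
Step 2 — Transfer function: H(jω) = 1/(1 + jωRC).
Step 3 — Denominator: 1 + jωRC = 1 + j·9488·751·4.7e-06 = 1 + j33.49.
Step 4 — H = 0.0008909 - j0.02983.
Step 5 — Magnitude: |H| = 0.02985 (-30.5 dB); phase: φ = -88.3°.

|H| = 0.02985 (-30.5 dB), φ = -88.3°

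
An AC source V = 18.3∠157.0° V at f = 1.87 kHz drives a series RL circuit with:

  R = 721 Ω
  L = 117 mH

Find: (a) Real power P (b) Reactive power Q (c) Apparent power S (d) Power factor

Step 1 — Angular frequency: ω = 2π·f = 2π·1870 = 1.175e+04 rad/s.
Step 2 — Component impedances:
  R: Z = R = 721 Ω
  L: Z = jωL = j·1.175e+04·0.117 = 0 + j1375 Ω
Step 3 — Series combination: Z_total = R + L = 721 + j1375 Ω = 1552∠62.3° Ω.
Step 4 — Source phasor: V = 18.3∠157.0° V = -16.85 + j7.15 V.
Step 5 — Current: I = V / Z = -0.0009611 + j0.01175 A = 0.01179∠94.7° A.
Step 6 — Complex power: S = V·I* = 0.1002 + j0.1911 VA.
Step 7 — Real power: P = Re(S) = 0.1002 W.
Step 8 — Reactive power: Q = Im(S) = 0.1911 VAR.
Step 9 — Apparent power: |S| = 0.2157 VA.
Step 10 — Power factor: PF = P/|S| = 0.4645 (lagging).

(a) P = 0.1002 W  (b) Q = 0.1911 VAR  (c) S = 0.2157 VA  (d) PF = 0.4645 (lagging)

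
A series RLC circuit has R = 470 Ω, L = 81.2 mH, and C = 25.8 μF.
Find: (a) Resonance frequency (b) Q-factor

Step 1 — Resonance condition Im(Z)=0 gives ω₀ = 1/√(LC).
Step 2 — ω₀ = 1/√(0.0812·2.58e-05) = 690.9 rad/s.
Step 3 — f₀ = ω₀/(2π) = 110 Hz.
Step 4 — Series Q: Q = ω₀L/R = 690.9·0.0812/470 = 0.1194.

(a) f₀ = 110 Hz  (b) Q = 0.1194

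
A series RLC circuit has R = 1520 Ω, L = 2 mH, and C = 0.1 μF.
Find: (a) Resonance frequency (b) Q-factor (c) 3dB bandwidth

Step 1 — Resonance condition Im(Z)=0 gives ω₀ = 1/√(LC).
Step 2 — ω₀ = 1/√(0.002·1e-07) = 7.071e+04 rad/s.
Step 3 — f₀ = ω₀/(2π) = 1.125e+04 Hz.
Step 4 — Series Q: Q = ω₀L/R = 7.071e+04·0.002/1520 = 0.09304.
Step 5 — 3dB bandwidth: Δω = ω₀/Q = 7.6e+05 rad/s; BW = Δω/(2π) = 1.21e+05 Hz.

(a) f₀ = 1.125e+04 Hz  (b) Q = 0.09304  (c) BW = 1.21e+05 Hz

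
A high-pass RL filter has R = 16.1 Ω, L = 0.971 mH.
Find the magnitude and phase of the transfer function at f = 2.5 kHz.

Step 1 — Angular frequency: ω = 2π·2500 = 1.571e+04 rad/s.
Step 2 — Transfer function: H(jω) = jωL/(R + jωL).
Step 3 — Numerator jωL = j·15.25; denominator R + jωL = 16.1 + j15.25.
Step 4 — H = 0.473 + j0.4993.
Step 5 — Magnitude: |H| = 0.6877 (-3.3 dB); phase: φ = 46.5°.

|H| = 0.6877 (-3.3 dB), φ = 46.5°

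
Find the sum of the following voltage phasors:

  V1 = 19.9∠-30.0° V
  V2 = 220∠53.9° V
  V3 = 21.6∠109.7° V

Step 1 — Convert each phasor to rectangular form:
  V1 = 19.9·(cos(-30.0°) + j·sin(-30.0°)) = 17.23 - j9.95 V
  V2 = 220·(cos(53.9°) + j·sin(53.9°)) = 129.6 + j177.8 V
  V3 = 21.6·(cos(109.7°) + j·sin(109.7°)) = -7.281 + j20.34 V
Step 2 — Sum components: V_total = 139.6 + j188.1 V.
Step 3 — Convert to polar: |V_total| = 234.3 V, ∠V_total = 53.4°.

V_total = 234.3∠53.4° V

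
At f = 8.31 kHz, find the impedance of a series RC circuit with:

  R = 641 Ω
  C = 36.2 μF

Step 1 — Angular frequency: ω = 2π·f = 2π·8310 = 5.221e+04 rad/s.
Step 2 — Component impedances:
  R: Z = R = 641 Ω
  C: Z = 1/(jωC) = -j/(ω·C) = 0 - j0.5291 Ω
Step 3 — Series combination: Z_total = R + C = 641 - j0.5291 Ω = 641∠-0.0° Ω.

Z = 641 - j0.5291 Ω = 641∠-0.0° Ω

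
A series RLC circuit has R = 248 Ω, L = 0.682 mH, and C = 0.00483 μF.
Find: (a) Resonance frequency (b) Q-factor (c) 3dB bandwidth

Step 1 — Resonance condition Im(Z)=0 gives ω₀ = 1/√(LC).
Step 2 — ω₀ = 1/√(0.000682·4.83e-09) = 5.51e+05 rad/s.
Step 3 — f₀ = ω₀/(2π) = 8.769e+04 Hz.
Step 4 — Series Q: Q = ω₀L/R = 5.51e+05·0.000682/248 = 1.515.
Step 5 — 3dB bandwidth: Δω = ω₀/Q = 3.636e+05 rad/s; BW = Δω/(2π) = 5.787e+04 Hz.

(a) f₀ = 8.769e+04 Hz  (b) Q = 1.515  (c) BW = 5.787e+04 Hz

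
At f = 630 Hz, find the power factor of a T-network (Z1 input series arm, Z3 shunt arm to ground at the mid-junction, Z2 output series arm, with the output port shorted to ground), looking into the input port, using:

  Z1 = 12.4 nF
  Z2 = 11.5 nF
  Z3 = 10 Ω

Step 1 — Angular frequency: ω = 2π·f = 2π·630 = 3958 rad/s.
Step 2 — Component impedances:
  Z1: Z = 1/(jωC) = -j/(ω·C) = 0 - j2.037e+04 Ω
  Z2: Z = 1/(jωC) = -j/(ω·C) = 0 - j2.197e+04 Ω
  Z3: Z = R = 10 Ω
Step 3 — With the output port shorted to ground, the output series arm Z2 runs from the junction to ground; the shunt arm Z3 also runs from the junction to ground. They appear in parallel: Z3 || Z2 = 10 - j0.004552 Ω.
Step 4 — Series with input arm Z1: Z_in = Z1 + (Z3 || Z2) = 10 - j2.037e+04 Ω = 2.037e+04∠-90.0° Ω.
Step 5 — Power factor: PF = cos(φ) = Re(Z)/|Z| = 10/20373 = 0.0004908.
Step 6 — Type: Im(Z) = -2.037e+04 ⇒ leading (phase φ = -90.0°).

PF = 0.0004908 (leading, φ = -90.0°)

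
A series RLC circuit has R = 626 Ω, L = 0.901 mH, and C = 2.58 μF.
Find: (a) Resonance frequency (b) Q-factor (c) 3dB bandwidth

Step 1 — Resonance: ω₀ = 1/√(LC) = 1/√(0.000901·2.58e-06) = 2.074e+04 rad/s.
Step 2 — f₀ = ω₀/(2π) = 3301 Hz.
Step 3 — Series Q: Q = ω₀L/R = 2.074e+04·0.000901/626 = 0.02985.
Step 4 — Bandwidth: Δω = ω₀/Q = 6.948e+05 rad/s; BW = Δω/(2π) = 1.106e+05 Hz.

(a) f₀ = 3301 Hz  (b) Q = 0.02985  (c) BW = 1.106e+05 Hz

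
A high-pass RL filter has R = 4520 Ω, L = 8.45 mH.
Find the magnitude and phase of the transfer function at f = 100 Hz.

Step 1 — Angular frequency: ω = 2π·100 = 628.3 rad/s.
Step 2 — Transfer function: H(jω) = jωL/(R + jωL).
Step 3 — Numerator jωL = j·5.309; denominator R + jωL = 4520 + j5.309.
Step 4 — H = 1.38e-06 + j0.001175.
Step 5 — Magnitude: |H| = 0.001175 (-58.6 dB); phase: φ = 89.9°.

|H| = 0.001175 (-58.6 dB), φ = 89.9°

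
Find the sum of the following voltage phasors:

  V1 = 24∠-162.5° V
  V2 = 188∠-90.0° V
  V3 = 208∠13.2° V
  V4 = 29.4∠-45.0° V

Step 1 — Convert each phasor to rectangular form:
  V1 = 24·(cos(-162.5°) + j·sin(-162.5°)) = -22.89 - j7.217 V
  V2 = 188·(cos(-90.0°) + j·sin(-90.0°)) = 0 - j188 V
  V3 = 208·(cos(13.2°) + j·sin(13.2°)) = 202.5 + j47.5 V
  V4 = 29.4·(cos(-45.0°) + j·sin(-45.0°)) = 20.79 - j20.79 V
Step 2 — Sum components: V_total = 200.4 - j168.5 V.
Step 3 — Convert to polar: |V_total| = 261.8 V, ∠V_total = -40.1°.

V_total = 261.8∠-40.1° V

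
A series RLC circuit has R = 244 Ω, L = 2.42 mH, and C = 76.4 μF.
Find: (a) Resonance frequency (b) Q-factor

Step 1 — Resonance condition Im(Z)=0 gives ω₀ = 1/√(LC).
Step 2 — ω₀ = 1/√(0.00242·7.64e-05) = 2326 rad/s.
Step 3 — f₀ = ω₀/(2π) = 370.1 Hz.
Step 4 — Series Q: Q = ω₀L/R = 2326·0.00242/244 = 0.02307.

(a) f₀ = 370.1 Hz  (b) Q = 0.02307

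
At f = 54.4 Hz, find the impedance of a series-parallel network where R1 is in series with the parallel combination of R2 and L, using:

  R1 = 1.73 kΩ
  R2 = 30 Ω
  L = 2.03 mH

Step 1 — Angular frequency: ω = 2π·f = 2π·54.4 = 341.8 rad/s.
Step 2 — Component impedances:
  R1: Z = R = 1730 Ω
  R2: Z = R = 30 Ω
  L: Z = jωL = j·341.8·0.00203 = 0 + j0.6939 Ω
Step 3 — Parallel branch: R2 || L = 1/(1/R2 + 1/L) = 0.01604 + j0.6935 Ω.
Step 4 — Series with R1: Z_total = R1 + (R2 || L) = 1730 + j0.6935 Ω = 1730∠0.0° Ω.

Z = 1730 + j0.6935 Ω = 1730∠0.0° Ω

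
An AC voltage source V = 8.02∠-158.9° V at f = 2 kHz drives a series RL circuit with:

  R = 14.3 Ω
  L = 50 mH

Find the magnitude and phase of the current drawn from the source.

Step 1 — Angular frequency: ω = 2π·f = 2π·2000 = 1.257e+04 rad/s.
Step 2 — Component impedances:
  R: Z = R = 14.3 Ω
  L: Z = jωL = j·1.257e+04·0.05 = 0 + j628.3 Ω
Step 3 — Series combination: Z_total = R + L = 14.3 + j628.3 Ω = 628.5∠88.7° Ω.
Step 4 — Source phasor: V = 8.02∠-158.9° V = -7.482 - j2.887 V.
Step 5 — Ohm's law: I = V / Z_total = (-7.482 - j2.887) / (14.3 + j628.3) = -0.004864 + j0.0118 A.
Step 6 — Convert to polar: |I| = 0.01276 A, ∠I = 112.4°.

I = 0.01276∠112.4° A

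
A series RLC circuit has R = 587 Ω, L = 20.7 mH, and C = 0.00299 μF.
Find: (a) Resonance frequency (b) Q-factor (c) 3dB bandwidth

Step 1 — Resonance condition Im(Z)=0 gives ω₀ = 1/√(LC).
Step 2 — ω₀ = 1/√(0.0207·2.99e-09) = 1.271e+05 rad/s.
Step 3 — f₀ = ω₀/(2π) = 2.023e+04 Hz.
Step 4 — Series Q: Q = ω₀L/R = 1.271e+05·0.0207/587 = 4.482.
Step 5 — 3dB bandwidth: Δω = ω₀/Q = 2.836e+04 rad/s; BW = Δω/(2π) = 4513 Hz.

(a) f₀ = 2.023e+04 Hz  (b) Q = 4.482  (c) BW = 4513 Hz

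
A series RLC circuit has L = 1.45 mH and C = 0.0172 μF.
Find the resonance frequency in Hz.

Step 1 — Resonance condition Im(Z)=0 gives ω₀ = 1/√(LC).
Step 2 — ω₀ = 1/√(0.00145·1.72e-08) = 2.002e+05 rad/s.
Step 3 — f₀ = ω₀/(2π) = 3.187e+04 Hz.

f₀ = 3.187e+04 Hz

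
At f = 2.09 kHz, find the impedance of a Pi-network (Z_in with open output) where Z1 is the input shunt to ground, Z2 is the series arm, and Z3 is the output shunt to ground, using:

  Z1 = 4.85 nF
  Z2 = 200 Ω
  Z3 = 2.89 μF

Step 1 — Angular frequency: ω = 2π·f = 2π·2090 = 1.313e+04 rad/s.
Step 2 — Component impedances:
  Z1: Z = 1/(jωC) = -j/(ω·C) = 0 - j1.57e+04 Ω
  Z2: Z = R = 200 Ω
  Z3: Z = 1/(jωC) = -j/(ω·C) = 0 - j26.35 Ω
Step 3 — With open output, the series arm Z2 and the output shunt Z3 appear in series to ground: Z2 + Z3 = 200 - j26.35 Ω.
Step 4 — Parallel with input shunt Z1: Z_in = Z1 || (Z2 + Z3) = 199.3 - j28.84 Ω = 201.4∠-8.2° Ω.

Z = 199.3 - j28.84 Ω = 201.4∠-8.2° Ω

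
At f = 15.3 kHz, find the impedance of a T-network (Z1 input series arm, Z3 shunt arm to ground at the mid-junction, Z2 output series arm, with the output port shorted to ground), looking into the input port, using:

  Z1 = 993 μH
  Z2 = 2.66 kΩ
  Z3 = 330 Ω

Step 1 — Angular frequency: ω = 2π·f = 2π·1.53e+04 = 9.613e+04 rad/s.
Step 2 — Component impedances:
  Z1: Z = jωL = j·9.613e+04·0.000993 = 0 + j95.46 Ω
  Z2: Z = R = 2660 Ω
  Z3: Z = R = 330 Ω
Step 3 — With the output port shorted to ground, the output series arm Z2 runs from the junction to ground; the shunt arm Z3 also runs from the junction to ground. They appear in parallel: Z3 || Z2 = 293.6 Ω.
Step 4 — Series with input arm Z1: Z_in = Z1 + (Z3 || Z2) = 293.6 + j95.46 Ω = 308.7∠18.0° Ω.

Z = 293.6 + j95.46 Ω = 308.7∠18.0° Ω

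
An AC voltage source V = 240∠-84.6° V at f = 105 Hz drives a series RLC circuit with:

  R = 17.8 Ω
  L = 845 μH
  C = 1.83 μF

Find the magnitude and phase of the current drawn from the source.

Step 1 — Angular frequency: ω = 2π·f = 2π·105 = 659.7 rad/s.
Step 2 — Component impedances:
  R: Z = R = 17.8 Ω
  L: Z = jωL = j·659.7·0.000845 = 0 + j0.5575 Ω
  C: Z = 1/(jωC) = -j/(ω·C) = 0 - j828.3 Ω
Step 3 — Series combination: Z_total = R + L + C = 17.8 - j827.7 Ω = 827.9∠-88.8° Ω.
Step 4 — Source phasor: V = 240∠-84.6° V = 22.59 - j238.9 V.
Step 5 — Ohm's law: I = V / Z_total = (22.59 - j238.9) / (17.8 - j827.7) = 0.2891 + j0.02107 A.
Step 6 — Convert to polar: |I| = 0.2899 A, ∠I = 4.2°.

I = 0.2899∠4.2° A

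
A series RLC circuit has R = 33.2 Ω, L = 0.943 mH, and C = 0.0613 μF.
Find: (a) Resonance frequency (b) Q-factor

Step 1 — Resonance condition Im(Z)=0 gives ω₀ = 1/√(LC).
Step 2 — ω₀ = 1/√(0.000943·6.13e-08) = 1.315e+05 rad/s.
Step 3 — f₀ = ω₀/(2π) = 2.093e+04 Hz.
Step 4 — Series Q: Q = ω₀L/R = 1.315e+05·0.000943/33.2 = 3.736.

(a) f₀ = 2.093e+04 Hz  (b) Q = 3.736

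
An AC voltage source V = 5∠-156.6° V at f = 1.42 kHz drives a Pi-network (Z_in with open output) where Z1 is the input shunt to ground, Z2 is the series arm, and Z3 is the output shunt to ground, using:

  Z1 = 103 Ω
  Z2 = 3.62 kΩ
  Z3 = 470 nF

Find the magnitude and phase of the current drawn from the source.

Step 1 — Angular frequency: ω = 2π·f = 2π·1420 = 8922 rad/s.
Step 2 — Component impedances:
  Z1: Z = R = 103 Ω
  Z2: Z = R = 3620 Ω
  Z3: Z = 1/(jωC) = -j/(ω·C) = 0 - j238.5 Ω
Step 3 — With open output, the series arm Z2 and the output shunt Z3 appear in series to ground: Z2 + Z3 = 3620 - j238.5 Ω.
Step 4 — Parallel with input shunt Z1: Z_in = Z1 || (Z2 + Z3) = 100.2 - j0.1818 Ω = 100.2∠-0.1° Ω.
Step 5 — Source phasor: V = 5∠-156.6° V = -4.589 - j1.986 V.
Step 6 — Ohm's law: I = V / Z_total = (-4.589 - j1.986) / (100.2 - j0.1818) = -0.04578 - j0.01991 A.
Step 7 — Convert to polar: |I| = 0.04992 A, ∠I = -156.5°.

I = 0.04992∠-156.5° A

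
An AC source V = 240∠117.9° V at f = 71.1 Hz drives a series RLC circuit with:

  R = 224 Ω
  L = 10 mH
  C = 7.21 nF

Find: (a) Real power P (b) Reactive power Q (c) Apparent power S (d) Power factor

Step 1 — Angular frequency: ω = 2π·f = 2π·71.1 = 446.7 rad/s.
Step 2 — Component impedances:
  R: Z = R = 224 Ω
  L: Z = jωL = j·446.7·0.01 = 0 + j4.467 Ω
  C: Z = 1/(jωC) = -j/(ω·C) = 0 - j3.105e+05 Ω
Step 3 — Series combination: Z_total = R + L + C = 224 - j3.105e+05 Ω = 3.105e+05∠-90.0° Ω.
Step 4 — Source phasor: V = 240∠117.9° V = -112.3 + j212.1 V.
Step 5 — Current: I = V / Z = -0.0006834 - j0.0003612 A = 0.000773∠-152.1° A.
Step 6 — Complex power: S = V·I* = 0.0001339 - j0.1855 VA.
Step 7 — Real power: P = Re(S) = 0.0001339 W.
Step 8 — Reactive power: Q = Im(S) = -0.1855 VAR.
Step 9 — Apparent power: |S| = 0.1855 VA.
Step 10 — Power factor: PF = P/|S| = 0.0007215 (leading).

(a) P = 0.0001339 W  (b) Q = -0.1855 VAR  (c) S = 0.1855 VA  (d) PF = 0.0007215 (leading)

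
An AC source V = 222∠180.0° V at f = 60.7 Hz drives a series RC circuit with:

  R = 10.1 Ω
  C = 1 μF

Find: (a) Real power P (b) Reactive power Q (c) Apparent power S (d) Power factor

Step 1 — Angular frequency: ω = 2π·f = 2π·60.7 = 381.4 rad/s.
Step 2 — Component impedances:
  R: Z = R = 10.1 Ω
  C: Z = 1/(jωC) = -j/(ω·C) = 0 - j2622 Ω
Step 3 — Series combination: Z_total = R + C = 10.1 - j2622 Ω = 2622∠-89.8° Ω.
Step 4 — Source phasor: V = 222∠180.0° V = -222 V.
Step 5 — Current: I = V / Z = -0.0003261 - j0.08467 A = 0.08467∠-90.2° A.
Step 6 — Complex power: S = V·I* = 0.0724 - j18.8 VA.
Step 7 — Real power: P = Re(S) = 0.0724 W.
Step 8 — Reactive power: Q = Im(S) = -18.8 VAR.
Step 9 — Apparent power: |S| = 18.8 VA.
Step 10 — Power factor: PF = P/|S| = 0.003852 (leading).

(a) P = 0.0724 W  (b) Q = -18.8 VAR  (c) S = 18.8 VA  (d) PF = 0.003852 (leading)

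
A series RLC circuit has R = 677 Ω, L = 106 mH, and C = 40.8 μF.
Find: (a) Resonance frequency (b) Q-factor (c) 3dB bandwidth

Step 1 — Resonance condition Im(Z)=0 gives ω₀ = 1/√(LC).
Step 2 — ω₀ = 1/√(0.106·4.08e-05) = 480.9 rad/s.
Step 3 — f₀ = ω₀/(2π) = 76.53 Hz.
Step 4 — Series Q: Q = ω₀L/R = 480.9·0.106/677 = 0.07529.
Step 5 — 3dB bandwidth: Δω = ω₀/Q = 6387 rad/s; BW = Δω/(2π) = 1016 Hz.

(a) f₀ = 76.53 Hz  (b) Q = 0.07529  (c) BW = 1016 Hz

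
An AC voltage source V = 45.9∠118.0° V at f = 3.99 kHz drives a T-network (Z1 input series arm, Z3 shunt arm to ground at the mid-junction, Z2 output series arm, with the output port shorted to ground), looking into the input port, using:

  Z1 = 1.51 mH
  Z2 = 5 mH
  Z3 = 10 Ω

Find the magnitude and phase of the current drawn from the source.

Step 1 — Angular frequency: ω = 2π·f = 2π·3990 = 2.507e+04 rad/s.
Step 2 — Component impedances:
  Z1: Z = jωL = j·2.507e+04·0.00151 = 0 + j37.86 Ω
  Z2: Z = jωL = j·2.507e+04·0.005 = 0 + j125.3 Ω
  Z3: Z = R = 10 Ω
Step 3 — With the output port shorted to ground, the output series arm Z2 runs from the junction to ground; the shunt arm Z3 also runs from the junction to ground. They appear in parallel: Z3 || Z2 = 9.937 + j0.7927 Ω.
Step 4 — Series with input arm Z1: Z_in = Z1 + (Z3 || Z2) = 9.937 + j38.65 Ω = 39.91∠75.6° Ω.
Step 5 — Source phasor: V = 45.9∠118.0° V = -21.55 + j40.53 V.
Step 6 — Ohm's law: I = V / Z_total = (-21.55 + j40.53) / (9.937 + j38.65) = 0.8491 + j0.7759 A.
Step 7 — Convert to polar: |I| = 1.15 A, ∠I = 42.4°.

I = 1.15∠42.4° A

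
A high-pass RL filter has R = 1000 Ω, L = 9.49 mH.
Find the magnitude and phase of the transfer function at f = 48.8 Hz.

Step 1 — Angular frequency: ω = 2π·48.8 = 306.6 rad/s.
Step 2 — Transfer function: H(jω) = jωL/(R + jωL).
Step 3 — Numerator jωL = j·2.91; denominator R + jωL = 1000 + j2.91.
Step 4 — H = 8.467e-06 + j0.00291.
Step 5 — Magnitude: |H| = 0.00291 (-50.7 dB); phase: φ = 89.8°.

|H| = 0.00291 (-50.7 dB), φ = 89.8°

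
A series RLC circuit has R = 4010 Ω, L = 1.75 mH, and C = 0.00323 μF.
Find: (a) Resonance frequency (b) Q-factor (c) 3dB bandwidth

Step 1 — Resonance condition Im(Z)=0 gives ω₀ = 1/√(LC).
Step 2 — ω₀ = 1/√(0.00175·3.23e-09) = 4.206e+05 rad/s.
Step 3 — f₀ = ω₀/(2π) = 6.694e+04 Hz.
Step 4 — Series Q: Q = ω₀L/R = 4.206e+05·0.00175/4010 = 0.1836.
Step 5 — 3dB bandwidth: Δω = ω₀/Q = 2.291e+06 rad/s; BW = Δω/(2π) = 3.647e+05 Hz.

(a) f₀ = 6.694e+04 Hz  (b) Q = 0.1836  (c) BW = 3.647e+05 Hz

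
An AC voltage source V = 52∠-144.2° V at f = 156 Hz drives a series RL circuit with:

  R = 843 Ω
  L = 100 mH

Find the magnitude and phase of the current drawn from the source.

Step 1 — Angular frequency: ω = 2π·f = 2π·156 = 980.2 rad/s.
Step 2 — Component impedances:
  R: Z = R = 843 Ω
  L: Z = jωL = j·980.2·0.1 = 0 + j98.02 Ω
Step 3 — Series combination: Z_total = R + L = 843 + j98.02 Ω = 848.7∠6.6° Ω.
Step 4 — Source phasor: V = 52∠-144.2° V = -42.18 - j30.42 V.
Step 5 — Ohm's law: I = V / Z_total = (-42.18 - j30.42) / (843 + j98.02) = -0.0535 - j0.02986 A.
Step 6 — Convert to polar: |I| = 0.06127 A, ∠I = -150.8°.

I = 0.06127∠-150.8° A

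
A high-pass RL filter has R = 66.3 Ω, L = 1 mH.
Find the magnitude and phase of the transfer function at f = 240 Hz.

Step 1 — Angular frequency: ω = 2π·240 = 1508 rad/s.
Step 2 — Transfer function: H(jω) = jωL/(R + jωL).
Step 3 — Numerator jωL = j·1.508; denominator R + jωL = 66.3 + j1.508.
Step 4 — H = 0.000517 + j0.02273.
Step 5 — Magnitude: |H| = 0.02274 (-32.9 dB); phase: φ = 88.7°.

|H| = 0.02274 (-32.9 dB), φ = 88.7°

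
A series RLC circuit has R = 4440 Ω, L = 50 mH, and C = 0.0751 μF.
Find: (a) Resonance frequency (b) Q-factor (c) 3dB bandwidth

Step 1 — Resonance: ω₀ = 1/√(LC) = 1/√(0.05·7.51e-08) = 1.632e+04 rad/s.
Step 2 — f₀ = ω₀/(2π) = 2597 Hz.
Step 3 — Series Q: Q = ω₀L/R = 1.632e+04·0.05/4440 = 0.1838.
Step 4 — Bandwidth: Δω = ω₀/Q = 8.88e+04 rad/s; BW = Δω/(2π) = 1.413e+04 Hz.

(a) f₀ = 2597 Hz  (b) Q = 0.1838  (c) BW = 1.413e+04 Hz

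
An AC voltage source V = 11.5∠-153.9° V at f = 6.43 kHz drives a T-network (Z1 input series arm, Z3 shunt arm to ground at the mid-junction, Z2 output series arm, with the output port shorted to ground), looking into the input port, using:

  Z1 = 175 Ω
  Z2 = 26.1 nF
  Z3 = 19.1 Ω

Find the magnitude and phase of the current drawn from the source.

Step 1 — Angular frequency: ω = 2π·f = 2π·6430 = 4.04e+04 rad/s.
Step 2 — Component impedances:
  Z1: Z = R = 175 Ω
  Z2: Z = 1/(jωC) = -j/(ω·C) = 0 - j948.4 Ω
  Z3: Z = R = 19.1 Ω
Step 3 — With the output port shorted to ground, the output series arm Z2 runs from the junction to ground; the shunt arm Z3 also runs from the junction to ground. They appear in parallel: Z3 || Z2 = 19.09 - j0.3845 Ω.
Step 4 — Series with input arm Z1: Z_in = Z1 + (Z3 || Z2) = 194.1 - j0.3845 Ω = 194.1∠-0.1° Ω.
Step 5 — Source phasor: V = 11.5∠-153.9° V = -10.33 - j5.059 V.
Step 6 — Ohm's law: I = V / Z_total = (-10.33 - j5.059) / (194.1 - j0.3845) = -0.05316 - j0.02617 A.
Step 7 — Convert to polar: |I| = 0.05925 A, ∠I = -153.8°.

I = 0.05925∠-153.8° A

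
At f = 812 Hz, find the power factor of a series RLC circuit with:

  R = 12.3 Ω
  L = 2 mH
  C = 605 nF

Step 1 — Angular frequency: ω = 2π·f = 2π·812 = 5102 rad/s.
Step 2 — Component impedances:
  R: Z = R = 12.3 Ω
  L: Z = jωL = j·5102·0.002 = 0 + j10.2 Ω
  C: Z = 1/(jωC) = -j/(ω·C) = 0 - j324 Ω
Step 3 — Series combination: Z_total = R + L + C = 12.3 - j313.8 Ω = 314∠-87.8° Ω.
Step 4 — Power factor: PF = cos(φ) = Re(Z)/|Z| = 12.3/314 = 0.03917.
Step 5 — Type: Im(Z) = -313.8 ⇒ leading (phase φ = -87.8°).

PF = 0.03917 (leading, φ = -87.8°)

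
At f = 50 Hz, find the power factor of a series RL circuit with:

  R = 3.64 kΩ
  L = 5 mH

Step 1 — Angular frequency: ω = 2π·f = 2π·50 = 314.2 rad/s.
Step 2 — Component impedances:
  R: Z = R = 3640 Ω
  L: Z = jωL = j·314.2·0.005 = 0 + j1.571 Ω
Step 3 — Series combination: Z_total = R + L = 3640 + j1.571 Ω = 3640∠0.0° Ω.
Step 4 — Power factor: PF = cos(φ) = Re(Z)/|Z| = 3640/3640 = 1.
Step 5 — Type: Im(Z) = 1.571 ⇒ lagging (phase φ = 0.0°).

PF = 1 (lagging, φ = 0.0°)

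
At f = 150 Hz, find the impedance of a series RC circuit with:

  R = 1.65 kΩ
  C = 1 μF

Step 1 — Angular frequency: ω = 2π·f = 2π·150 = 942.5 rad/s.
Step 2 — Component impedances:
  R: Z = R = 1650 Ω
  C: Z = 1/(jωC) = -j/(ω·C) = 0 - j1061 Ω
Step 3 — Series combination: Z_total = R + C = 1650 - j1061 Ω = 1962∠-32.7° Ω.

Z = 1650 - j1061 Ω = 1962∠-32.7° Ω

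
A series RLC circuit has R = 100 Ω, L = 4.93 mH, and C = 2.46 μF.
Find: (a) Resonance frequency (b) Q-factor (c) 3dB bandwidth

Step 1 — Resonance: ω₀ = 1/√(LC) = 1/√(0.00493·2.46e-06) = 9080 rad/s.
Step 2 — f₀ = ω₀/(2π) = 1445 Hz.
Step 3 — Series Q: Q = ω₀L/R = 9080·0.00493/100 = 0.4477.
Step 4 — Bandwidth: Δω = ω₀/Q = 2.028e+04 rad/s; BW = Δω/(2π) = 3228 Hz.

(a) f₀ = 1445 Hz  (b) Q = 0.4477  (c) BW = 3228 Hz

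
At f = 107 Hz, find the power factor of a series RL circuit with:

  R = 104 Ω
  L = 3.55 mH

Step 1 — Angular frequency: ω = 2π·f = 2π·107 = 672.3 rad/s.
Step 2 — Component impedances:
  R: Z = R = 104 Ω
  L: Z = jωL = j·672.3·0.00355 = 0 + j2.387 Ω
Step 3 — Series combination: Z_total = R + L = 104 + j2.387 Ω = 104∠1.3° Ω.
Step 4 — Power factor: PF = cos(φ) = Re(Z)/|Z| = 104/104.03 = 0.9997.
Step 5 — Type: Im(Z) = 2.387 ⇒ lagging (phase φ = 1.3°).

PF = 0.9997 (lagging, φ = 1.3°)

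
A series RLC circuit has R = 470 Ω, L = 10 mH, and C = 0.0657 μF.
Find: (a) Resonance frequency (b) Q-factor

Step 1 — Resonance condition Im(Z)=0 gives ω₀ = 1/√(LC).
Step 2 — ω₀ = 1/√(0.01·6.57e-08) = 3.901e+04 rad/s.
Step 3 — f₀ = ω₀/(2π) = 6209 Hz.
Step 4 — Series Q: Q = ω₀L/R = 3.901e+04·0.01/470 = 0.8301.

(a) f₀ = 6209 Hz  (b) Q = 0.8301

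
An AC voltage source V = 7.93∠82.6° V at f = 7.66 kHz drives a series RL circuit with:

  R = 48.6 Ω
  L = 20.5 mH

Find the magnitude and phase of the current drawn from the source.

Step 1 — Angular frequency: ω = 2π·f = 2π·7660 = 4.813e+04 rad/s.
Step 2 — Component impedances:
  R: Z = R = 48.6 Ω
  L: Z = jωL = j·4.813e+04·0.0205 = 0 + j986.6 Ω
Step 3 — Series combination: Z_total = R + L = 48.6 + j986.6 Ω = 987.8∠87.2° Ω.
Step 4 — Source phasor: V = 7.93∠82.6° V = 1.021 + j7.864 V.
Step 5 — Ohm's law: I = V / Z_total = (1.021 + j7.864) / (48.6 + j986.6) = 0.008002 - j0.000641 A.
Step 6 — Convert to polar: |I| = 0.008028 A, ∠I = -4.6°.

I = 0.008028∠-4.6° A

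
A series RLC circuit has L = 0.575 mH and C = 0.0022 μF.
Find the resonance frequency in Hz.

Step 1 — Resonance condition Im(Z)=0 gives ω₀ = 1/√(LC).
Step 2 — ω₀ = 1/√(0.000575·2.2e-09) = 8.891e+05 rad/s.
Step 3 — f₀ = ω₀/(2π) = 1.415e+05 Hz.

f₀ = 1.415e+05 Hz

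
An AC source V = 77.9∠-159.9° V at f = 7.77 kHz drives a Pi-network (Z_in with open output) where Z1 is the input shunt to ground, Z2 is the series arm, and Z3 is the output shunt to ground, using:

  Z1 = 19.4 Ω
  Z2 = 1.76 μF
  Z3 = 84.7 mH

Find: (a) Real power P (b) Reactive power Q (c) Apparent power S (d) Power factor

Step 1 — Angular frequency: ω = 2π·f = 2π·7770 = 4.882e+04 rad/s.
Step 2 — Component impedances:
  Z1: Z = R = 19.4 Ω
  Z2: Z = 1/(jωC) = -j/(ω·C) = 0 - j11.64 Ω
  Z3: Z = jωL = j·4.882e+04·0.0847 = 0 + j4135 Ω
Step 3 — With open output, the series arm Z2 and the output shunt Z3 appear in series to ground: Z2 + Z3 = 0 + j4123 Ω.
Step 4 — Parallel with input shunt Z1: Z_in = Z1 || (Z2 + Z3) = 19.4 + j0.09127 Ω = 19.4∠0.3° Ω.
Step 5 — Source phasor: V = 77.9∠-159.9° V = -73.16 - j26.77 V.
Step 6 — Current: I = V / Z = -3.777 - j1.362 A = 4.016∠-160.2° A.
Step 7 — Complex power: S = V·I* = 312.8 + j1.472 VA.
Step 8 — Real power: P = Re(S) = 312.8 W.
Step 9 — Reactive power: Q = Im(S) = 1.472 VAR.
Step 10 — Apparent power: |S| = 312.8 VA.
Step 11 — Power factor: PF = P/|S| = 1 (lagging).

(a) P = 312.8 W  (b) Q = 1.472 VAR  (c) S = 312.8 VA  (d) PF = 1 (lagging)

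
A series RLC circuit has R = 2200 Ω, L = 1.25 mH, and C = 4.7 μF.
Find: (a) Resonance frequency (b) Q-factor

Step 1 — Resonance condition Im(Z)=0 gives ω₀ = 1/√(LC).
Step 2 — ω₀ = 1/√(0.00125·4.7e-06) = 1.305e+04 rad/s.
Step 3 — f₀ = ω₀/(2π) = 2076 Hz.
Step 4 — Series Q: Q = ω₀L/R = 1.305e+04·0.00125/2200 = 0.007413.

(a) f₀ = 2076 Hz  (b) Q = 0.007413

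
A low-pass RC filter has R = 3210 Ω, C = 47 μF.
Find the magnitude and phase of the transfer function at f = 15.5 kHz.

Step 1 — Angular frequency: ω = 2π·1.55e+04 = 9.739e+04 rad/s.
Step 2 — Transfer function: H(jω) = 1/(1 + jωRC).
Step 3 — Denominator: 1 + jωRC = 1 + j·9.739e+04·3210·4.7e-05 = 1 + j1.469e+04.
Step 4 — H = 4.632e-09 - j6.806e-05.
Step 5 — Magnitude: |H| = 6.806e-05 (-83.3 dB); phase: φ = -90.0°.

|H| = 6.806e-05 (-83.3 dB), φ = -90.0°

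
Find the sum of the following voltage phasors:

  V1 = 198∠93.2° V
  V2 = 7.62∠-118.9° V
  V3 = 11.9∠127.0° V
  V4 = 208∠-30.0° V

Step 1 — Convert each phasor to rectangular form:
  V1 = 198·(cos(93.2°) + j·sin(93.2°)) = -11.05 + j197.7 V
  V2 = 7.62·(cos(-118.9°) + j·sin(-118.9°)) = -3.683 - j6.671 V
  V3 = 11.9·(cos(127.0°) + j·sin(127.0°)) = -7.162 + j9.504 V
  V4 = 208·(cos(-30.0°) + j·sin(-30.0°)) = 180.1 - j104 V
Step 2 — Sum components: V_total = 158.2 + j96.52 V.
Step 3 — Convert to polar: |V_total| = 185.4 V, ∠V_total = 31.4°.

V_total = 185.4∠31.4° V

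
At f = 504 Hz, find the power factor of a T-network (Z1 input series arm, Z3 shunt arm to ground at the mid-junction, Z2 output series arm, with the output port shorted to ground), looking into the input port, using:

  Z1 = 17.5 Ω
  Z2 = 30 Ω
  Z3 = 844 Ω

Step 1 — Angular frequency: ω = 2π·f = 2π·504 = 3167 rad/s.
Step 2 — Component impedances:
  Z1: Z = R = 17.5 Ω
  Z2: Z = R = 30 Ω
  Z3: Z = R = 844 Ω
Step 3 — With the output port shorted to ground, the output series arm Z2 runs from the junction to ground; the shunt arm Z3 also runs from the junction to ground. They appear in parallel: Z3 || Z2 = 28.97 Ω.
Step 4 — Series with input arm Z1: Z_in = Z1 + (Z3 || Z2) = 46.47 Ω = 46.47∠0.0° Ω.
Step 5 — Power factor: PF = cos(φ) = Re(Z)/|Z| = 46.47/46.47 = 1.
Step 6 — Type: Im(Z) = 0 ⇒ unity (phase φ = 0.0°).

PF = 1 (unity, φ = 0.0°)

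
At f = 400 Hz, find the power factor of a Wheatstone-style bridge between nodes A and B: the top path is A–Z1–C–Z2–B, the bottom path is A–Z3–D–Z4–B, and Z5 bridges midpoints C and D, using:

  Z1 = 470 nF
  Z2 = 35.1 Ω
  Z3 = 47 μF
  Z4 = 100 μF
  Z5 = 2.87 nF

Step 1 — Angular frequency: ω = 2π·f = 2π·400 = 2513 rad/s.
Step 2 — Component impedances:
  Z1: Z = 1/(jωC) = -j/(ω·C) = 0 - j846.6 Ω
  Z2: Z = R = 35.1 Ω
  Z3: Z = 1/(jωC) = -j/(ω·C) = 0 - j8.466 Ω
  Z4: Z = 1/(jωC) = -j/(ω·C) = 0 - j3.979 Ω
  Z5: Z = 1/(jωC) = -j/(ω·C) = 0 - j1.386e+05 Ω
Step 3 — Bridge requires nodal analysis (the Z5 bridge couples midpoints C and D, so the two paths cannot be reduced to a simple series/parallel combination). Setting node B to ground and injecting 1 A at node A, the 3-node admittance system at A, C, D solves to V_A = Z_AB = 0.007383 - j12.26 Ω = 12.26∠-90.0° Ω.
Step 4 — Power factor: PF = cos(φ) = Re(Z)/|Z| = 0.0073828/12.264 = 0.000602.
Step 5 — Type: Im(Z) = -12.26 ⇒ leading (phase φ = -90.0°).

PF = 0.000602 (leading, φ = -90.0°)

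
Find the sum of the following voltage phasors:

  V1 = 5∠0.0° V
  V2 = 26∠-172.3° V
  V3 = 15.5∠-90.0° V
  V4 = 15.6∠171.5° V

Step 1 — Convert each phasor to rectangular form:
  V1 = 5·(cos(0.0°) + j·sin(0.0°)) = 5 V
  V2 = 26·(cos(-172.3°) + j·sin(-172.3°)) = -25.77 - j3.484 V
  V3 = 15.5·(cos(-90.0°) + j·sin(-90.0°)) = 0 - j15.5 V
  V4 = 15.6·(cos(171.5°) + j·sin(171.5°)) = -15.43 + j2.306 V
Step 2 — Sum components: V_total = -36.19 - j16.68 V.
Step 3 — Convert to polar: |V_total| = 39.85 V, ∠V_total = -155.3°.

V_total = 39.85∠-155.3° V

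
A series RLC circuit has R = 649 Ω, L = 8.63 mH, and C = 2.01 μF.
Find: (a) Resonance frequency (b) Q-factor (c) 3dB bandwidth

Step 1 — Resonance: ω₀ = 1/√(LC) = 1/√(0.00863·2.01e-06) = 7593 rad/s.
Step 2 — f₀ = ω₀/(2π) = 1208 Hz.
Step 3 — Series Q: Q = ω₀L/R = 7593·0.00863/649 = 0.101.
Step 4 — Bandwidth: Δω = ω₀/Q = 7.52e+04 rad/s; BW = Δω/(2π) = 1.197e+04 Hz.

(a) f₀ = 1208 Hz  (b) Q = 0.101  (c) BW = 1.197e+04 Hz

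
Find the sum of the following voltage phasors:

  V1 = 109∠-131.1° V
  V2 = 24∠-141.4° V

Step 1 — Convert each phasor to rectangular form:
  V1 = 109·(cos(-131.1°) + j·sin(-131.1°)) = -71.65 - j82.14 V
  V2 = 24·(cos(-141.4°) + j·sin(-141.4°)) = -18.76 - j14.97 V
Step 2 — Sum components: V_total = -90.41 - j97.11 V.
Step 3 — Convert to polar: |V_total| = 132.7 V, ∠V_total = -133.0°.

V_total = 132.7∠-133.0° V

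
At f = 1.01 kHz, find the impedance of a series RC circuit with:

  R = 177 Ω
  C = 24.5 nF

Step 1 — Angular frequency: ω = 2π·f = 2π·1010 = 6346 rad/s.
Step 2 — Component impedances:
  R: Z = R = 177 Ω
  C: Z = 1/(jωC) = -j/(ω·C) = 0 - j6432 Ω
Step 3 — Series combination: Z_total = R + C = 177 - j6432 Ω = 6434∠-88.4° Ω.

Z = 177 - j6432 Ω = 6434∠-88.4° Ω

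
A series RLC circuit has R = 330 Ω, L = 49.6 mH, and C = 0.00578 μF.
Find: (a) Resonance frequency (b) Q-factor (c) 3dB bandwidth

Step 1 — Resonance condition Im(Z)=0 gives ω₀ = 1/√(LC).
Step 2 — ω₀ = 1/√(0.0496·5.78e-09) = 5.906e+04 rad/s.
Step 3 — f₀ = ω₀/(2π) = 9400 Hz.
Step 4 — Series Q: Q = ω₀L/R = 5.906e+04·0.0496/330 = 8.877.
Step 5 — 3dB bandwidth: Δω = ω₀/Q = 6653 rad/s; BW = Δω/(2π) = 1059 Hz.

(a) f₀ = 9400 Hz  (b) Q = 8.877  (c) BW = 1059 Hz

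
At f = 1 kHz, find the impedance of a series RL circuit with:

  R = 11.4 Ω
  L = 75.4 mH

Step 1 — Angular frequency: ω = 2π·f = 2π·1000 = 6283 rad/s.
Step 2 — Component impedances:
  R: Z = R = 11.4 Ω
  L: Z = jωL = j·6283·0.0754 = 0 + j473.8 Ω
Step 3 — Series combination: Z_total = R + L = 11.4 + j473.8 Ω = 473.9∠88.6° Ω.

Z = 11.4 + j473.8 Ω = 473.9∠88.6° Ω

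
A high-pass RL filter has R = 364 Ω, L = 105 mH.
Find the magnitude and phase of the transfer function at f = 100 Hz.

Step 1 — Angular frequency: ω = 2π·100 = 628.3 rad/s.
Step 2 — Transfer function: H(jω) = jωL/(R + jωL).
Step 3 — Numerator jωL = j·65.97; denominator R + jωL = 364 + j65.97.
Step 4 — H = 0.03181 + j0.1755.
Step 5 — Magnitude: |H| = 0.1783 (-15.0 dB); phase: φ = 79.7°.

|H| = 0.1783 (-15.0 dB), φ = 79.7°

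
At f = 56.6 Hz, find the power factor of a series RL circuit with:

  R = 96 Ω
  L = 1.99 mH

Step 1 — Angular frequency: ω = 2π·f = 2π·56.6 = 355.6 rad/s.
Step 2 — Component impedances:
  R: Z = R = 96 Ω
  L: Z = jωL = j·355.6·0.00199 = 0 + j0.7077 Ω
Step 3 — Series combination: Z_total = R + L = 96 + j0.7077 Ω = 96∠0.4° Ω.
Step 4 — Power factor: PF = cos(φ) = Re(Z)/|Z| = 96/96 = 1.
Step 5 — Type: Im(Z) = 0.7077 ⇒ lagging (phase φ = 0.4°).

PF = 1 (lagging, φ = 0.4°)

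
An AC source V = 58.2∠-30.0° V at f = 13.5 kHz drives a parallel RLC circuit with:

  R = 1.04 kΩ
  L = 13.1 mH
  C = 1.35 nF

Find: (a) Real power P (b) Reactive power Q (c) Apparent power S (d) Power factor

Step 1 — Angular frequency: ω = 2π·f = 2π·1.35e+04 = 8.482e+04 rad/s.
Step 2 — Component impedances:
  R: Z = R = 1040 Ω
  L: Z = jωL = j·8.482e+04·0.0131 = 0 + j1111 Ω
  C: Z = 1/(jωC) = -j/(ω·C) = 0 - j8733 Ω
Step 3 — Parallel combination: 1/Z_total = 1/R + 1/L + 1/C; Z_total = 623.8 + j509.5 Ω = 805.4∠39.2° Ω.
Step 4 — Source phasor: V = 58.2∠-30.0° V = 50.4 - j29.1 V.
Step 5 — Current: I = V / Z = 0.02561 - j0.06757 A = 0.07226∠-69.2° A.
Step 6 — Complex power: S = V·I* = 3.257 + j2.66 VA.
Step 7 — Real power: P = Re(S) = 3.257 W.
Step 8 — Reactive power: Q = Im(S) = 2.66 VAR.
Step 9 — Apparent power: |S| = 4.205 VA.
Step 10 — Power factor: PF = P/|S| = 0.7745 (lagging).

(a) P = 3.257 W  (b) Q = 2.66 VAR  (c) S = 4.205 VA  (d) PF = 0.7745 (lagging)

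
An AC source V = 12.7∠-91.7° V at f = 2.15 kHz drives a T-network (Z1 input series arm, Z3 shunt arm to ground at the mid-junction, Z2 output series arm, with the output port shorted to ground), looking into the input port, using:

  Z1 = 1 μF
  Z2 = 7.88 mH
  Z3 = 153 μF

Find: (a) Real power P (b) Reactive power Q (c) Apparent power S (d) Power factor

Step 1 — Angular frequency: ω = 2π·f = 2π·2150 = 1.351e+04 rad/s.
Step 2 — Component impedances:
  Z1: Z = 1/(jωC) = -j/(ω·C) = 0 - j74.03 Ω
  Z2: Z = jωL = j·1.351e+04·0.00788 = 0 + j106.4 Ω
  Z3: Z = 1/(jωC) = -j/(ω·C) = 0 - j0.4838 Ω
Step 3 — With the output port shorted to ground, the output series arm Z2 runs from the junction to ground; the shunt arm Z3 also runs from the junction to ground. They appear in parallel: Z3 || Z2 = 0 - j0.486 Ω.
Step 4 — Series with input arm Z1: Z_in = Z1 + (Z3 || Z2) = 0 - j74.51 Ω = 74.51∠-90.0° Ω.
Step 5 — Source phasor: V = 12.7∠-91.7° V = -0.3768 - j12.69 V.
Step 6 — Current: I = V / Z = 0.1704 - j0.005056 A = 0.1704∠-1.7° A.
Step 7 — Complex power: S = V·I* = 0 - j2.165 VA.
Step 8 — Real power: P = Re(S) = 0 W.
Step 9 — Reactive power: Q = Im(S) = -2.165 VAR.
Step 10 — Apparent power: |S| = 2.165 VA.
Step 11 — Power factor: PF = P/|S| = 0 (leading).

(a) P = 0 W  (b) Q = -2.165 VAR  (c) S = 2.165 VA  (d) PF = 0 (leading)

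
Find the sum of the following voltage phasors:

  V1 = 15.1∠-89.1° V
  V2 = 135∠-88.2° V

Step 1 — Convert each phasor to rectangular form:
  V1 = 15.1·(cos(-89.1°) + j·sin(-89.1°)) = 0.2372 - j15.1 V
  V2 = 135·(cos(-88.2°) + j·sin(-88.2°)) = 4.24 - j134.9 V
Step 2 — Sum components: V_total = 4.478 - j150 V.
Step 3 — Convert to polar: |V_total| = 150.1 V, ∠V_total = -88.3°.

V_total = 150.1∠-88.3° V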